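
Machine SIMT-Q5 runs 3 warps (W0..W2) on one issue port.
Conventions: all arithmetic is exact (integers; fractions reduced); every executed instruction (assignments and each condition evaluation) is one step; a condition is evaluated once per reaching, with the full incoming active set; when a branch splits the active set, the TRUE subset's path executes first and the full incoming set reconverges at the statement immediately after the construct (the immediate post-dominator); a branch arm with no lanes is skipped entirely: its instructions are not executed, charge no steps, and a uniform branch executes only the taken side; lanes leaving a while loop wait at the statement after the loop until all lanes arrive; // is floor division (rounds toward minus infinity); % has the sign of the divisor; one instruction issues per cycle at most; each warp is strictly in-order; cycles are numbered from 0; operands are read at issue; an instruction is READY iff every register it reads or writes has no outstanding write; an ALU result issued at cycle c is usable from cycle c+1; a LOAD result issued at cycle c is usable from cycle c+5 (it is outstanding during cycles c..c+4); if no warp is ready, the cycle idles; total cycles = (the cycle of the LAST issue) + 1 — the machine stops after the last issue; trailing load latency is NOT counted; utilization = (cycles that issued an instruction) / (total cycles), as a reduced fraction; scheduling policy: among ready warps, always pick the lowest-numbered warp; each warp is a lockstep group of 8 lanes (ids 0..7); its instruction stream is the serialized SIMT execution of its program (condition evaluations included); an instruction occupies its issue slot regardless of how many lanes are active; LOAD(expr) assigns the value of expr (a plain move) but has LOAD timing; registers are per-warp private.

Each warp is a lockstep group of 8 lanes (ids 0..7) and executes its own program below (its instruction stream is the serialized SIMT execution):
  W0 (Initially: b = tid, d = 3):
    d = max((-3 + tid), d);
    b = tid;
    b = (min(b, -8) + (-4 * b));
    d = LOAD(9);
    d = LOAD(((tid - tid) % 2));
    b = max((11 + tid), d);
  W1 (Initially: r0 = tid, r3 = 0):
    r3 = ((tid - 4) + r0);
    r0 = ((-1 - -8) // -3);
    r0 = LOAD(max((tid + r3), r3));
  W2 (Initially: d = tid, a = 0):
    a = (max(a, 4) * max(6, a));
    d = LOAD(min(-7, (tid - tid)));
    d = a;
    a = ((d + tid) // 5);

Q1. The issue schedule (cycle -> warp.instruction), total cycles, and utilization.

cycle 0: W0.I0
cycle 1: W0.I1
cycle 2: W0.I2
cycle 3: W0.I3
cycle 4: W1.I0
cycle 5: W1.I1
cycle 6: W1.I2
cycle 7: W2.I0
cycle 8: W0.I4
cycle 9: W2.I1
cycle 10: idle
cycle 11: idle
cycle 12: idle
cycle 13: W0.I5
cycle 14: W2.I2
cycle 15: W2.I3

Answer: 16 cycles, utilization 13/16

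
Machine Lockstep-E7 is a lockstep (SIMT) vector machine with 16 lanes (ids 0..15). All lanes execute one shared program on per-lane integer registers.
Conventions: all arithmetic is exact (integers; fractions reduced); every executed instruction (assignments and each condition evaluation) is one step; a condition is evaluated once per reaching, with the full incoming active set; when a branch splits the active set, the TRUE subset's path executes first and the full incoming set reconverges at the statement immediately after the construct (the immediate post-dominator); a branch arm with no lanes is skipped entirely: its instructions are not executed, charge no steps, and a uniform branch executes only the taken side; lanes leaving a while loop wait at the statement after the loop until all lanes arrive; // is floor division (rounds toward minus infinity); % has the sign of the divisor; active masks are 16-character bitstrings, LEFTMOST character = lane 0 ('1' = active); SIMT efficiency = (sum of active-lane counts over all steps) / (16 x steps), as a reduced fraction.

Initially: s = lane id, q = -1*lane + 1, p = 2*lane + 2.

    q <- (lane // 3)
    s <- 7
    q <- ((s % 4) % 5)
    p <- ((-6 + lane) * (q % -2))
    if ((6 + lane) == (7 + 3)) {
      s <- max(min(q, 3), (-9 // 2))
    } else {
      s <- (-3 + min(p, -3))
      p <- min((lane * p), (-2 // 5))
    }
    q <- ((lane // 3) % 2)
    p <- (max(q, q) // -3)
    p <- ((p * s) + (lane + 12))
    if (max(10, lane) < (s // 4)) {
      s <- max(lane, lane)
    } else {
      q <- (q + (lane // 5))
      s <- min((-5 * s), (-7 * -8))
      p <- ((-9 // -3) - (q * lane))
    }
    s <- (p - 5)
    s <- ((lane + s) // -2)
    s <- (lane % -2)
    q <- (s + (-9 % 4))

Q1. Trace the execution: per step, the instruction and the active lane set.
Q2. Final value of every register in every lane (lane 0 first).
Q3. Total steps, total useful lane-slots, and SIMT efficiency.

step 0: q <- (lane // 3)             1111111111111111
step 1: s <- 7                       1111111111111111
step 2: q <- ((s % 4) % 5)           1111111111111111
step 3: p <- ((-6 + lane) * (q % -2)) 1111111111111111
step 4: eval ((6 + lane) == (7 + 3)) 1111111111111111
step 5: s <- max(min(q, 3), (-9 // 2)) 0000100000000000
step 6: s <- (-3 + min(p, -3))       1111011111111111
step 7: p <- min((lane * p), (-2 // 5)) 1111011111111111
step 8: q <- ((lane // 3) % 2)       1111111111111111
step 9: p <- (max(q, q) // -3)       1111111111111111
step 10: p <- ((p * s) + (lane + 12)) 1111111111111111
step 11: eval (max(10, lane) < (s // 4)) 1111111111111111
step 12: q <- (q + (lane // 5))       1111111111111111
step 13: s <- min((-5 * s), (-7 * -8)) 1111111111111111
step 14: p <- ((-9 // -3) - (q * lane)) 1111111111111111
step 15: s <- (p - 5)                 1111111111111111
step 16: s <- ((lane + s) // -2)      1111111111111111
step 17: s <- (lane % -2)             1111111111111111
step 18: q <- (s + (-9 % 4))          1111111111111111

Answer: 19 steps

s: 0,-1,0,-1,0,-1,0,-1,0,-1,0,-1,0,-1,0,-1
q: 3,2,3,2,3,2,3,2,3,2,3,2,3,2,3,2
p: 3,3,3,0,-1,-7,-3,-4,-5,-15,-27,-30,-21,-23,-25,-57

steps = 19; useful = 287; efficiency = 287/304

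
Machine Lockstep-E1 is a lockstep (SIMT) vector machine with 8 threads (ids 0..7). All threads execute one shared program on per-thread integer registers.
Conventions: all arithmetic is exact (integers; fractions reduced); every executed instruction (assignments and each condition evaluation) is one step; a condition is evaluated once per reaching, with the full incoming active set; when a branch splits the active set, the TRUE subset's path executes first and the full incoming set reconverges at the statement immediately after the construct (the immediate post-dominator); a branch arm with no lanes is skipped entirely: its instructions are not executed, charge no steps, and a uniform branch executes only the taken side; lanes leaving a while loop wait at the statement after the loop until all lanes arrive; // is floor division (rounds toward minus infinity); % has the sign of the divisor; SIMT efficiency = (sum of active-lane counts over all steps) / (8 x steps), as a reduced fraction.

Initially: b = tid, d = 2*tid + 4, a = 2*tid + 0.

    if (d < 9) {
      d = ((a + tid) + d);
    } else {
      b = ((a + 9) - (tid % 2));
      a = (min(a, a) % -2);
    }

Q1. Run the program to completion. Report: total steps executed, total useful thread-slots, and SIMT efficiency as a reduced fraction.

Answer: 4 steps, 21 useful, 21/32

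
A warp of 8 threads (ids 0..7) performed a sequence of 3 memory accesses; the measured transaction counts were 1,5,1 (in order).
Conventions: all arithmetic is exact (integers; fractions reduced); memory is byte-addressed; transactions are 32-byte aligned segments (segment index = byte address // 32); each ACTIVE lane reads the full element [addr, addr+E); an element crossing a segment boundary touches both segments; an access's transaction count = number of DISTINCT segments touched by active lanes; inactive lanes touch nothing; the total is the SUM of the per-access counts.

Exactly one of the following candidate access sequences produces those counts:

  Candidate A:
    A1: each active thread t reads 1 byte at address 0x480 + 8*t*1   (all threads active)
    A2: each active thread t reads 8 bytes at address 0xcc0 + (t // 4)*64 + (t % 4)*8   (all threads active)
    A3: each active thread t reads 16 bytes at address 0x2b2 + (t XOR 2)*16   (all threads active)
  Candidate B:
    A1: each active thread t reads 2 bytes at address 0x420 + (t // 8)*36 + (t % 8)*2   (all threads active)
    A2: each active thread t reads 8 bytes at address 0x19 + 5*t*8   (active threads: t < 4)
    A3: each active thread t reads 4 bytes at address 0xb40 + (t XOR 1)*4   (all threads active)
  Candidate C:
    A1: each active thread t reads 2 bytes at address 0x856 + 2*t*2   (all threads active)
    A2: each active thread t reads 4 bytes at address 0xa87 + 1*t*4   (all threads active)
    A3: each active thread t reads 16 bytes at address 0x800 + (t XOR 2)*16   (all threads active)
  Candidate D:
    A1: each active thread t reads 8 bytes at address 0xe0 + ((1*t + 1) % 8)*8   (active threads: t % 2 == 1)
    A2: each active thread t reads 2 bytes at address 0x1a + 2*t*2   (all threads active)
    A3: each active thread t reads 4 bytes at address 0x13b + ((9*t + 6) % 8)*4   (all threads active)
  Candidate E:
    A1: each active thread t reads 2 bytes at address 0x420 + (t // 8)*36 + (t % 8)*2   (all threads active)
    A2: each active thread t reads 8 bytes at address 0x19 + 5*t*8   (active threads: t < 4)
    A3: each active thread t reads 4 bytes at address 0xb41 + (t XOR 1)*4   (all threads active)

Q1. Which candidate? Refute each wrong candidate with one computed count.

A: A1 gives 2 transactions, not 1
C: A1 gives 2 transactions, not 1
D: A1 gives 2 transactions, not 1
E: A3 gives 2 transactions, not 1
B: all counts match (1,5,1)

Answer: B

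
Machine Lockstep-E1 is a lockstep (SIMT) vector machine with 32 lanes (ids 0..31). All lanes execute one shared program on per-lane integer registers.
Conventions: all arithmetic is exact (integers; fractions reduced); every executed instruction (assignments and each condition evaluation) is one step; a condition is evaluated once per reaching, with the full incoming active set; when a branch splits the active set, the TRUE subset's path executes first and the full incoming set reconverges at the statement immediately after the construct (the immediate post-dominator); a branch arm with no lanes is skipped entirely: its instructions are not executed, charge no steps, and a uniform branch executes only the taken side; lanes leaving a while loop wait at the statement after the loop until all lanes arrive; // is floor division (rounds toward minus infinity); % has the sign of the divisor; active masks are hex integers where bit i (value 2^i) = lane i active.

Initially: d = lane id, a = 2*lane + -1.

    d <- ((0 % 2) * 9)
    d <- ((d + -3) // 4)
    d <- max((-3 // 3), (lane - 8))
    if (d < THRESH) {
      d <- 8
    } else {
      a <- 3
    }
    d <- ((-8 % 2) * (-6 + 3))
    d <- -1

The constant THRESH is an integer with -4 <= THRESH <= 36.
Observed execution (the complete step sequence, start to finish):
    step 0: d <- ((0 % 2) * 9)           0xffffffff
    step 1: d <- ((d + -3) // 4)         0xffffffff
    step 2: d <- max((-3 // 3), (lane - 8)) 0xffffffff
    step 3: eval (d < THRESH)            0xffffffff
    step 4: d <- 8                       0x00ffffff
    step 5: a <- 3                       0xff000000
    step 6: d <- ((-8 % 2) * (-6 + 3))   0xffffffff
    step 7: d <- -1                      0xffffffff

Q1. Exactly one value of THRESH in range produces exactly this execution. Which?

Answer: THRESH = 16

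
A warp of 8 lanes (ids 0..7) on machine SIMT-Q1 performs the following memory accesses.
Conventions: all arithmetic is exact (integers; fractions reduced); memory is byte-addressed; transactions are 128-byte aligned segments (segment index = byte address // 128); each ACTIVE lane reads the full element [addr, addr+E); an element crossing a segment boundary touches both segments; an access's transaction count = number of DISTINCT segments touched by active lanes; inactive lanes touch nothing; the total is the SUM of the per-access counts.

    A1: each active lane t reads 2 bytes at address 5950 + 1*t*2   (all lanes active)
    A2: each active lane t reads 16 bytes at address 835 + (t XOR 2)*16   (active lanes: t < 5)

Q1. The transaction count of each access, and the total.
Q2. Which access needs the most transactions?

A1: 1 transaction
A2: 2 transactions

Answer: 1,2; total 3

Answer: A2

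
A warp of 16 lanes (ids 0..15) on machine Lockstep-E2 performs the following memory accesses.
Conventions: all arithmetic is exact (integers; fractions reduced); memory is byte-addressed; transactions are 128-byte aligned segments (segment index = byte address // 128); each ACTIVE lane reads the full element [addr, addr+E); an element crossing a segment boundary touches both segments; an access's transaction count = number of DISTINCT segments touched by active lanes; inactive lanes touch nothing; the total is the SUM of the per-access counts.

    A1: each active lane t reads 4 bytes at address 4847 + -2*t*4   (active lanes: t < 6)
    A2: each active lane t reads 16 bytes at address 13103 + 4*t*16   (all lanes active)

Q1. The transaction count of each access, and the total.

A1: 1 transaction
A2: 8 transactions

Answer: 1,8; total 9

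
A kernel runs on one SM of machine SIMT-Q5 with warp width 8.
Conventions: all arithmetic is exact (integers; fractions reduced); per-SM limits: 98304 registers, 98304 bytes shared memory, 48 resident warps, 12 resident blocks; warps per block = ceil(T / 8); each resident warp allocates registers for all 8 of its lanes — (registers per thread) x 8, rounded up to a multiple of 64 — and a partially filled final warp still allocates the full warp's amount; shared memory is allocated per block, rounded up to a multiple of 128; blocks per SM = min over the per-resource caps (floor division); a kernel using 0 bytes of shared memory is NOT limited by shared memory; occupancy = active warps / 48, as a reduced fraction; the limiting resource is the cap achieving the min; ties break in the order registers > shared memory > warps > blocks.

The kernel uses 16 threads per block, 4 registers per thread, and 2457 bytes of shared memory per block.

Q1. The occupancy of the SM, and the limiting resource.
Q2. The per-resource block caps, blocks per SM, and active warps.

Answer: occupancy 1/2, limited by blocks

registers: 768 blocks
shared memory: 38 blocks
warps: 24 blocks
blocks: 12 blocks

Answer: 12 blocks, 24 active warps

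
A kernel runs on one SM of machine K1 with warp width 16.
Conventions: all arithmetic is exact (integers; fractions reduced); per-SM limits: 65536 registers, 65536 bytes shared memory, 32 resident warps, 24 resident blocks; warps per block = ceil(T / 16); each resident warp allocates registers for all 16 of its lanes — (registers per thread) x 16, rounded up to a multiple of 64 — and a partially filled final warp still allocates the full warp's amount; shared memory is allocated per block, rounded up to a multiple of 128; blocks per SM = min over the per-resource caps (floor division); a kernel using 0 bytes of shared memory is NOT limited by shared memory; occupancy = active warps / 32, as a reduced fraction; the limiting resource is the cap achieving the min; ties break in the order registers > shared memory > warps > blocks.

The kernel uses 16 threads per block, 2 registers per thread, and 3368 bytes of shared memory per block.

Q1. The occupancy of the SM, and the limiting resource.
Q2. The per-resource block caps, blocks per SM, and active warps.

Answer: occupancy 9/16, limited by shared memory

registers: 1024 blocks
shared memory: 18 blocks
warps: 32 blocks
blocks: 24 blocks

Answer: 18 blocks, 18 active warps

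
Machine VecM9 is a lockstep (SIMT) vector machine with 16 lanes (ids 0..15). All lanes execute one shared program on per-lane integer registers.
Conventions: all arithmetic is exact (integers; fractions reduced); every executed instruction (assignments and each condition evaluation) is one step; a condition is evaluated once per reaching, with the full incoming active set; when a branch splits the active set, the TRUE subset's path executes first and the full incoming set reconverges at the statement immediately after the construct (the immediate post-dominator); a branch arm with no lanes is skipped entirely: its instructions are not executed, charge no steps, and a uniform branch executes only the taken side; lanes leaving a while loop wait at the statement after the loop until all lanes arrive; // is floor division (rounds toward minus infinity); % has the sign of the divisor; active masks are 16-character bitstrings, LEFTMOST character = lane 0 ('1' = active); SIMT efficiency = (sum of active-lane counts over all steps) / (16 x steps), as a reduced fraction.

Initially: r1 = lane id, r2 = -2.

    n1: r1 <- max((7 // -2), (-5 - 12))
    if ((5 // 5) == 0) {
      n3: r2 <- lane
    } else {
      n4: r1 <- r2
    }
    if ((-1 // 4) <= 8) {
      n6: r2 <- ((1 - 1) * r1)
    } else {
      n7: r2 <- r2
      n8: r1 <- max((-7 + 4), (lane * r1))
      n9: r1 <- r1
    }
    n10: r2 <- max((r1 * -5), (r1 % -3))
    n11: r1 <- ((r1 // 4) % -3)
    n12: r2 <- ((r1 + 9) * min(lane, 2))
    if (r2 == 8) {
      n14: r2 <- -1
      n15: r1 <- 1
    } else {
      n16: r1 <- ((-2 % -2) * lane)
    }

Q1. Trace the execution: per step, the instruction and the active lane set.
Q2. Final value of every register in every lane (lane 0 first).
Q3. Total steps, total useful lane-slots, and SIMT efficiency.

step 0: r1 <- max((7 // -2), (-5 - 12)) 1111111111111111
step 1: eval ((5 // 5) == 0)         1111111111111111
step 2: r1 <- r2                     1111111111111111
step 3: eval ((-1 // 4) <= 8)        1111111111111111
step 4: r2 <- ((1 - 1) * r1)         1111111111111111
step 5: r2 <- max((r1 * -5), (r1 % -3)) 1111111111111111
step 6: r1 <- ((r1 // 4) % -3)       1111111111111111
step 7: r2 <- ((r1 + 9) * min(lane, 2)) 1111111111111111
step 8: eval (r2 == 8)               1111111111111111
step 9: r2 <- -1                     0100000000000000
step 10: r1 <- 1                      0100000000000000
step 11: r1 <- ((-2 % -2) * lane)     1011111111111111

Answer: 12 steps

r1: 0,1,0,0,0,0,0,0,0,0,0,0,0,0,0,0
r2: 0,-1,16,16,16,16,16,16,16,16,16,16,16,16,16,16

steps = 12; useful = 161; efficiency = 161/192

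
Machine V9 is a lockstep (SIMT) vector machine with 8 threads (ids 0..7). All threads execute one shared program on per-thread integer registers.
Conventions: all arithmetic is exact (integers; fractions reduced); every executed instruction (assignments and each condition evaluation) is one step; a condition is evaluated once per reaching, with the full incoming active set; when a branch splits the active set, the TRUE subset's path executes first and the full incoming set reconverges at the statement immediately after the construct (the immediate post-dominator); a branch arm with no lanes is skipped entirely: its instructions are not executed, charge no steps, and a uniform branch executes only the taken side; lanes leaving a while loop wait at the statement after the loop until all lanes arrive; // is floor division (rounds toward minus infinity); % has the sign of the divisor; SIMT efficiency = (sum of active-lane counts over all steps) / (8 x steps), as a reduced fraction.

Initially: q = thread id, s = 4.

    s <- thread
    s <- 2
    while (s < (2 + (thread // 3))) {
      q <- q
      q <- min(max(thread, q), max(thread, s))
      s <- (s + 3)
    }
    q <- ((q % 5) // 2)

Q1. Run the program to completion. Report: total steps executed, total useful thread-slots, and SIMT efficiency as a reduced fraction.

Answer: 8 steps, 52 useful, 13/16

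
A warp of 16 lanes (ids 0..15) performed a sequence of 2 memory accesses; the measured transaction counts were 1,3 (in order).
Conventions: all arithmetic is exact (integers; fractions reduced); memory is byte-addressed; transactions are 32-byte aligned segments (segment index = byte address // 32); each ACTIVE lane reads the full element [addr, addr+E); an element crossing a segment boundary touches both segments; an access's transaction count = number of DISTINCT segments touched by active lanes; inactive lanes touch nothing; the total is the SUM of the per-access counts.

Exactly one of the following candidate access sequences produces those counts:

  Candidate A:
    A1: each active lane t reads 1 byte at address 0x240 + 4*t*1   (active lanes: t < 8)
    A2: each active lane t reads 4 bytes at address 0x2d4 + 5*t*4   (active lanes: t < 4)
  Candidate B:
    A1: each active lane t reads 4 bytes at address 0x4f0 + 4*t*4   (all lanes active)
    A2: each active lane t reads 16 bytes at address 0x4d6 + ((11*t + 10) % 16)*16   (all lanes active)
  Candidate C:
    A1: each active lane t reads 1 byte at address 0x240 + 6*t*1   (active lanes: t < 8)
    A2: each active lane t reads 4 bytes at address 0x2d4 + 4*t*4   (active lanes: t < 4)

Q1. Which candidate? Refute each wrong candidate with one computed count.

B: A1 gives 9 transactions, not 1
C: A1 gives 2 transactions, not 1
A: all counts match (1,3)

Answer: A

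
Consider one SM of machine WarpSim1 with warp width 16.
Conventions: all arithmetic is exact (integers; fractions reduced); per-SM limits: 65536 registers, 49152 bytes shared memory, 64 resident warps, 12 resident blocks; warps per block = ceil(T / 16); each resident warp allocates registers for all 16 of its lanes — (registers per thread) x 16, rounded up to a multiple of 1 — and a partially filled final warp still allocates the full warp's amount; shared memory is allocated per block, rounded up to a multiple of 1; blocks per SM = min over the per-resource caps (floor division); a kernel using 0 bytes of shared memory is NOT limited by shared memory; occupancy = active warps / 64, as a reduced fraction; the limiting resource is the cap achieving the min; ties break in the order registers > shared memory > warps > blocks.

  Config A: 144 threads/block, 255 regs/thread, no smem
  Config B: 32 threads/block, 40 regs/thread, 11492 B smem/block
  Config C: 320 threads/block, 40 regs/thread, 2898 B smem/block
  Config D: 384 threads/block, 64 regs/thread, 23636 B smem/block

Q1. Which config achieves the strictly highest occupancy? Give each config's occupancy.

occupancies: A 9/64, B 1/8, C 15/16, D 3/4

Answer: C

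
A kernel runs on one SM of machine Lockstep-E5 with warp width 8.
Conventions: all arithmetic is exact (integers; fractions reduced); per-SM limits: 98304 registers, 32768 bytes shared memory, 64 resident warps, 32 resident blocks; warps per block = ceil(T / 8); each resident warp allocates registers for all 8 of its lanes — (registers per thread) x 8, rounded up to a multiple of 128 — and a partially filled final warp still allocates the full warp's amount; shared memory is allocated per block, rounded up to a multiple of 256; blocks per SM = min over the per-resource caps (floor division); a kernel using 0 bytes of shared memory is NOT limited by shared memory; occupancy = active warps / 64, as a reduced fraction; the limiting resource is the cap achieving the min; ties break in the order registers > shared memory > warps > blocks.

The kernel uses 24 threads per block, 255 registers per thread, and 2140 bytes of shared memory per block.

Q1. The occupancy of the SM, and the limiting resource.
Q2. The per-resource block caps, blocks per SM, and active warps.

Answer: occupancy 21/32, limited by shared memory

registers: 16 blocks
shared memory: 14 blocks
warps: 21 blocks
blocks: 32 blocks

Answer: 14 blocks, 42 active warps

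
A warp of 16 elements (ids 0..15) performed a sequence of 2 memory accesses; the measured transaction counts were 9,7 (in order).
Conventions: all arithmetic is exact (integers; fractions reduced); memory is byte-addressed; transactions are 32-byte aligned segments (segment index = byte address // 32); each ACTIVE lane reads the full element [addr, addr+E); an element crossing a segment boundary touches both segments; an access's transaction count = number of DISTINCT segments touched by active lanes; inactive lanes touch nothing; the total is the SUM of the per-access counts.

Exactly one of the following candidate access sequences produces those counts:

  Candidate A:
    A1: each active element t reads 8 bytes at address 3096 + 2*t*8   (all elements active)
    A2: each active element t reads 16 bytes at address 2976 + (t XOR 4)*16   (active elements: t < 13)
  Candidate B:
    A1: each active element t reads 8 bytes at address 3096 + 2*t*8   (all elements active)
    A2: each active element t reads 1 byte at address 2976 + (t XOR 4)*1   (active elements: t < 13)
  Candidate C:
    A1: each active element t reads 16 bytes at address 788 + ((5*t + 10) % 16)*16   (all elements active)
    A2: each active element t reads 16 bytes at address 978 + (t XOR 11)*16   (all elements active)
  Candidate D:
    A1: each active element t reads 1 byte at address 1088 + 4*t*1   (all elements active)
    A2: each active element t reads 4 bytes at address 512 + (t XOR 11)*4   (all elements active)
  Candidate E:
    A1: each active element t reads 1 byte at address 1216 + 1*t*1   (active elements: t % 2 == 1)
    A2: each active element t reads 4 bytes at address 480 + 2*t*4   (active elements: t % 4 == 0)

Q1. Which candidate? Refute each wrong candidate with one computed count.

B: A2 gives 1 transaction, not 7
C: A2 gives 9 transactions, not 7
D: A1 gives 2 transactions, not 9
E: A1 gives 1 transaction, not 9
A: all counts match (9,7)

Answer: A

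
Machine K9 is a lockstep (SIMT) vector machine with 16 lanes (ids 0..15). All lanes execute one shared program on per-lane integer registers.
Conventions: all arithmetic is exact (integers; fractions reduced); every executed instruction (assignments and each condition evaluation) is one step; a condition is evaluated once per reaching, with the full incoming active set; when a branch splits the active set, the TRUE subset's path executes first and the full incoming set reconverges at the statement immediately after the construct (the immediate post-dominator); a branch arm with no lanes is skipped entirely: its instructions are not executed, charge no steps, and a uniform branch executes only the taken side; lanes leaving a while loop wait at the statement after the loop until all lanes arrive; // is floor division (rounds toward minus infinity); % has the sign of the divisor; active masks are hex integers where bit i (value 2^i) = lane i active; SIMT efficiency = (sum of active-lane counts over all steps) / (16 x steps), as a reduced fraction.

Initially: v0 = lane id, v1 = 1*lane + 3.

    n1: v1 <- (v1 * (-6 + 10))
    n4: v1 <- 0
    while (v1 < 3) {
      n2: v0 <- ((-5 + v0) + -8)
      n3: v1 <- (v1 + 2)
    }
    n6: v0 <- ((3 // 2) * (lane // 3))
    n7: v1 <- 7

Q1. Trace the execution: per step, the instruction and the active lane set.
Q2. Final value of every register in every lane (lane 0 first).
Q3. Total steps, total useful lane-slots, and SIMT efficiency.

step 0: v1 <- (v1 * (-6 + 10))       0xffff
step 1: v1 <- 0                      0xffff
step 2: eval (v1 < 3)                0xffff
step 3: v0 <- ((-5 + v0) + -8)       0xffff
step 4: v1 <- (v1 + 2)               0xffff
step 5: eval (v1 < 3)                0xffff
step 6: v0 <- ((-5 + v0) + -8)       0xffff
step 7: v1 <- (v1 + 2)               0xffff
step 8: eval (v1 < 3)                0xffff
step 9: v0 <- ((3 // 2) * (lane // 3)) 0xffff
step 10: v1 <- 7                      0xffff

Answer: 11 steps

v0: 0,0,0,1,1,1,2,2,2,3,3,3,4,4,4,5
v1: 7,7,7,7,7,7,7,7,7,7,7,7,7,7,7,7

steps = 11; useful = 176; efficiency = 176/176 = 1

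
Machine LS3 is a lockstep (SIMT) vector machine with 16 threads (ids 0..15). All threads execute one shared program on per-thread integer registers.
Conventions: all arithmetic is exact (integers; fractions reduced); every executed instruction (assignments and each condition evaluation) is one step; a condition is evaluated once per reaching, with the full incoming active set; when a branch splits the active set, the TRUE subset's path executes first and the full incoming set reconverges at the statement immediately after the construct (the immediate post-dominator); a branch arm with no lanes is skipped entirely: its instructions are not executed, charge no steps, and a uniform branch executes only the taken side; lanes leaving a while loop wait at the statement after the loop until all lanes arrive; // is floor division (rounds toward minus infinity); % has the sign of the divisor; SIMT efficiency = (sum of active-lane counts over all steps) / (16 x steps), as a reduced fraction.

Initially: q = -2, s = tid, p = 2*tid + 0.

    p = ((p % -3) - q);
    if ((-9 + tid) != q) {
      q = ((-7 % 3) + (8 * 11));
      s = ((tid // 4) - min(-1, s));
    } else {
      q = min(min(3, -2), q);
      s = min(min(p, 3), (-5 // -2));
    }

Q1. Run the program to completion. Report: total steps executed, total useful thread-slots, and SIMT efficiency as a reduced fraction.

Answer: 6 steps, 64 useful, 2/3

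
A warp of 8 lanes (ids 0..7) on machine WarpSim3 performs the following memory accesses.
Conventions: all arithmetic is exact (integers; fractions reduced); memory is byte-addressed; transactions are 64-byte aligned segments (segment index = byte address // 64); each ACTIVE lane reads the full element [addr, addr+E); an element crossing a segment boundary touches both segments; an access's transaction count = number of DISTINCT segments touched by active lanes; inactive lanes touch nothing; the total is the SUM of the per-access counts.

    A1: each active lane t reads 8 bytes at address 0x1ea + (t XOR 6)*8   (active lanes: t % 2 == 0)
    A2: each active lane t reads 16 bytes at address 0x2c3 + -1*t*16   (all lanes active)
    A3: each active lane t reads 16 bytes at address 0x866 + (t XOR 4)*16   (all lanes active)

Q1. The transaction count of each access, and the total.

A1: 2 transactions
A2: 3 transactions
A3: 3 transactions

Answer: 2,3,3; total 8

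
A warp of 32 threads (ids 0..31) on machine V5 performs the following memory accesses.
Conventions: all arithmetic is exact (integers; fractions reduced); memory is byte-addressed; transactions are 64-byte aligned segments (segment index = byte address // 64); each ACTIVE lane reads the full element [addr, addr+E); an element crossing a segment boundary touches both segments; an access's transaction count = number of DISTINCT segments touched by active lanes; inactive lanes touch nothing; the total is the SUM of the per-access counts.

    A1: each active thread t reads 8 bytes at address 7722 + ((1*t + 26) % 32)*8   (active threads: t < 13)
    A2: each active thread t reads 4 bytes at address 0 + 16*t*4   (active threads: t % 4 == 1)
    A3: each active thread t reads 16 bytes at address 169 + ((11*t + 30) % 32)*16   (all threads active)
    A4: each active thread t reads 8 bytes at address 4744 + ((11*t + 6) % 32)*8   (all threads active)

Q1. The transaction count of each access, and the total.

A1: 4 transactions
A2: 8 transactions
A3: 9 transactions
A4: 5 transactions

Answer: 4,8,9,5; total 26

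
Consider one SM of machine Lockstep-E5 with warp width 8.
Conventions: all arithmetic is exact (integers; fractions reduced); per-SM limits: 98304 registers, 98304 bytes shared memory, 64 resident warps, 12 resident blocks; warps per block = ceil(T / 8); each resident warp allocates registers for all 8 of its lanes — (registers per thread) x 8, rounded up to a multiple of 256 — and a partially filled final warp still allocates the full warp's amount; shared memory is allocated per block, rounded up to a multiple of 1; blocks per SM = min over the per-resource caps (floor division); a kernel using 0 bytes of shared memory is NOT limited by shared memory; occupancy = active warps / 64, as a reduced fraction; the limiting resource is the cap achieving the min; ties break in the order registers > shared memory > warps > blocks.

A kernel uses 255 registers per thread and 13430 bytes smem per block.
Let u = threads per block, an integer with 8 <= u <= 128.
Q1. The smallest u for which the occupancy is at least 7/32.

Answer: u = 9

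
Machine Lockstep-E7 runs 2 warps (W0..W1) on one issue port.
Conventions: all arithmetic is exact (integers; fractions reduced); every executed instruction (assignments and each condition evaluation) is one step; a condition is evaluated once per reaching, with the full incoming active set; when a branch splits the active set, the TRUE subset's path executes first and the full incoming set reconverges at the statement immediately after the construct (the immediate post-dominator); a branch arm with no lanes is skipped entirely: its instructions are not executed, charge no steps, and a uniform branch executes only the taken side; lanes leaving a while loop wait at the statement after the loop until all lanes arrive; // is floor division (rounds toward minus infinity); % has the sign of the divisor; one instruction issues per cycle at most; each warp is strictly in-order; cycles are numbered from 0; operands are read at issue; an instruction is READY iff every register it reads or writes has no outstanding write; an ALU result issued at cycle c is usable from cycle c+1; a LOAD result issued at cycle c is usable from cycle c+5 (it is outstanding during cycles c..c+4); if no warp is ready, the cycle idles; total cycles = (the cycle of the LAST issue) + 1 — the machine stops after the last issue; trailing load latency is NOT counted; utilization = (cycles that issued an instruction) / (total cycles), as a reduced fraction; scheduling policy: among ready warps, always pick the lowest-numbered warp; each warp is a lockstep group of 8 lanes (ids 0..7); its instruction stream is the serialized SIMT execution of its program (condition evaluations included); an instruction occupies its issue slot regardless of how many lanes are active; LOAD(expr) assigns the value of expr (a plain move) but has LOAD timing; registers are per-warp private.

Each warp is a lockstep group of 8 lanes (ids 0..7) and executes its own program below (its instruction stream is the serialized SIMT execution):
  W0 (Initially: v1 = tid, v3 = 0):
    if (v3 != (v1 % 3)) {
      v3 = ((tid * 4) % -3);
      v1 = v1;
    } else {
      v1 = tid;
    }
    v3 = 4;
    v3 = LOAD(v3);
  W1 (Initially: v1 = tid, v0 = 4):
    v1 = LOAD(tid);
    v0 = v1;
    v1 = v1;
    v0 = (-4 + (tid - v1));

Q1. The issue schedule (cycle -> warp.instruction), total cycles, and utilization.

cycle 0: W0.I0
cycle 1: W0.I1
cycle 2: W0.I2
cycle 3: W0.I3
cycle 4: W0.I4
cycle 5: W0.I5
cycle 6: W1.I0
cycle 7: idle
cycle 8: idle
cycle 9: idle
cycle 10: idle
cycle 11: W1.I1
cycle 12: W1.I2
cycle 13: W1.I3

Answer: 14 cycles, utilization 5/7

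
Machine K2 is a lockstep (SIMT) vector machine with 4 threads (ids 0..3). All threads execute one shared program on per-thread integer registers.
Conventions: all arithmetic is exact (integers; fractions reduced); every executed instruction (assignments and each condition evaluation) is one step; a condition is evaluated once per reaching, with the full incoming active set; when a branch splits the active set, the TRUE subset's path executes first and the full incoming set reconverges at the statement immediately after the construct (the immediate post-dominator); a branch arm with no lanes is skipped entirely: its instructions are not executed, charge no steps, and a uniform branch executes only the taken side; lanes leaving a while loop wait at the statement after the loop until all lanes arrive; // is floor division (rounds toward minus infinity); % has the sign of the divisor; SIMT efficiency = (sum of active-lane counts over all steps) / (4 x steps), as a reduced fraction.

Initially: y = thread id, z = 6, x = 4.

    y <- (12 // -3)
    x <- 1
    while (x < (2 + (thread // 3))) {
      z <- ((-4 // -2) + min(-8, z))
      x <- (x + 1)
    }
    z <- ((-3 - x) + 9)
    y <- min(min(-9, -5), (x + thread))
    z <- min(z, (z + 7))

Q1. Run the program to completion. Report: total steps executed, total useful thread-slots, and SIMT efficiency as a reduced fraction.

Answer: 12 steps, 39 useful, 13/16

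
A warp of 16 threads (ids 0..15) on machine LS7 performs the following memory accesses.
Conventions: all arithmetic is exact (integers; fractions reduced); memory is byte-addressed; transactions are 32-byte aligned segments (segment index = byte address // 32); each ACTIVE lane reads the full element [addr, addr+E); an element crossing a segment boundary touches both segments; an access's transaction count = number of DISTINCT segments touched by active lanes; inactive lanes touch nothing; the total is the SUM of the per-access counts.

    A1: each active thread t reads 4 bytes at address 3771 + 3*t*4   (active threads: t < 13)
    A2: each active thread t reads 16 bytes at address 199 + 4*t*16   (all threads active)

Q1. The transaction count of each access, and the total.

A1: 6 transactions
A2: 16 transactions

Answer: 6,16; total 22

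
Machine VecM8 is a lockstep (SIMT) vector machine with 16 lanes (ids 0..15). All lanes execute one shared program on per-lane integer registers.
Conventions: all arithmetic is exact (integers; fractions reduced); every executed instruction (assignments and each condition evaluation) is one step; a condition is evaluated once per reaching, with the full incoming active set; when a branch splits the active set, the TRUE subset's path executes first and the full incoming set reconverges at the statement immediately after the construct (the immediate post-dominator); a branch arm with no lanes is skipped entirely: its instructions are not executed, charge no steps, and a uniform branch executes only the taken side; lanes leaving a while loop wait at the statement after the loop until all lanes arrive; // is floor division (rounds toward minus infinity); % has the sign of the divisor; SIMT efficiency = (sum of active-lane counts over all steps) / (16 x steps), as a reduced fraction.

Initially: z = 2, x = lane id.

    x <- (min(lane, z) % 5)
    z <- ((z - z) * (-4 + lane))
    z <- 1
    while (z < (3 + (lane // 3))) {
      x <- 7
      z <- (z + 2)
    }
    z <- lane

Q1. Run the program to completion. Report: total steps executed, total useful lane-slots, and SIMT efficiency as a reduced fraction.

Answer: 17 steps, 191 useful, 191/272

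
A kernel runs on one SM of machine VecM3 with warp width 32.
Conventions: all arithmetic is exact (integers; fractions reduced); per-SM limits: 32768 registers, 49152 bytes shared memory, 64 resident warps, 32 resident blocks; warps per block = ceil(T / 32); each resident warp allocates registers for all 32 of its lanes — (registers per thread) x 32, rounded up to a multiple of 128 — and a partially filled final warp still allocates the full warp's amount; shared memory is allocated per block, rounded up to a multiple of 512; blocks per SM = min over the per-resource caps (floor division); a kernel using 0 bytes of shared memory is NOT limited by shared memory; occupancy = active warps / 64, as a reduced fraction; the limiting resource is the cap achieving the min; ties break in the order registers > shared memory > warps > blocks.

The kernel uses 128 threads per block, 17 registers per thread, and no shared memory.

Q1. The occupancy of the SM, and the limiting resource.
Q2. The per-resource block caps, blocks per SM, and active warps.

Answer: occupancy 3/4, limited by registers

registers: 12 blocks
shared memory: no limit (kernel uses none)
warps: 16 blocks
blocks: 32 blocks

Answer: 12 blocks, 48 active warps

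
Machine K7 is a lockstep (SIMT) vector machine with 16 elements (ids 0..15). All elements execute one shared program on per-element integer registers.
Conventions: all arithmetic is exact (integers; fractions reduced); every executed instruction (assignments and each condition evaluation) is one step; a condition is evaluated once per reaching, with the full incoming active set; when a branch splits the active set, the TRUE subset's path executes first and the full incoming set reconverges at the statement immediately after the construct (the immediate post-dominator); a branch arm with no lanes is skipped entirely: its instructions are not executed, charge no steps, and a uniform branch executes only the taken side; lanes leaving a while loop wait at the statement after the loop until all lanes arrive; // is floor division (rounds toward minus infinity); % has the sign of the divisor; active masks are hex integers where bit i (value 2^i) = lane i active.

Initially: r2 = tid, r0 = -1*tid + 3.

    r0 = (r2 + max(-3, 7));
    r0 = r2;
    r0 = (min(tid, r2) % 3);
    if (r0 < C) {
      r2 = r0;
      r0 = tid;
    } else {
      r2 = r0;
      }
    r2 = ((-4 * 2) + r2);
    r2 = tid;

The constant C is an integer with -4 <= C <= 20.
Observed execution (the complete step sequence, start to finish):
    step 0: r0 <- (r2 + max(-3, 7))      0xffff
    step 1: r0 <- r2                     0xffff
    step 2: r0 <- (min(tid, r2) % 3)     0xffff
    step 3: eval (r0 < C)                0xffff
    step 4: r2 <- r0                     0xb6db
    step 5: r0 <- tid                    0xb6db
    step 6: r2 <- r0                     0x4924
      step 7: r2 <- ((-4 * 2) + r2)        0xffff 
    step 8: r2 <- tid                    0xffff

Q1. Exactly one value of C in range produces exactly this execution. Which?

Answer: C = 2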